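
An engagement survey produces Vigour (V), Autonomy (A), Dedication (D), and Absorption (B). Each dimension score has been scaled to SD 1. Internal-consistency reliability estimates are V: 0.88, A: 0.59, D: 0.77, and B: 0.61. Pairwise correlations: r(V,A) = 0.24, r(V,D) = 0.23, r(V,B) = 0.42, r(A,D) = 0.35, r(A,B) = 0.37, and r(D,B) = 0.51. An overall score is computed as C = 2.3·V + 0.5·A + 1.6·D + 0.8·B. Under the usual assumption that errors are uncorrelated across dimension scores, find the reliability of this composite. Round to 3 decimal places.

0.893

Var(C) = 2.3² + 0.5² + 1.6² + 0.8² + 2·[1.15·0.24 + 3.68·0.23 + 1.84·0.42 + 0.8·0.35 + 0.4·0.37 + 1.28·0.51] = 8.74 + 5.952 = 14.692.
Under uncorrelated errors the observed covariances equal the true-score covariances, so only the own-variance terms attenuate.
True-score variance = [2.3²·0.88 + 0.5²·0.59 + 1.6²·0.77 + 0.8²·0.61] + 5.952 = 7.1643 + 5.952 = 13.1163.
Reliability = 13.1163 / 14.692 = 0.893.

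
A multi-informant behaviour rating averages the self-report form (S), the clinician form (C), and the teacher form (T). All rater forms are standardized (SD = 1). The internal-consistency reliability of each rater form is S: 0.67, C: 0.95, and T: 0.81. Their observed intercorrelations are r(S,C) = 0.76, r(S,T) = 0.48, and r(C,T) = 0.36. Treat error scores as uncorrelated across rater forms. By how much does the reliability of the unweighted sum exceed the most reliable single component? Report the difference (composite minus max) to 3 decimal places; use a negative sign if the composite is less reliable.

Var(sum) = 3 + 3.2 = 6.2; true-score variance = 2.43 + 3.2 = 5.63; composite reliability = 0.9081.
Max component reliability = 0.9500.
Difference = 0.9081 − 0.9500 = -0.042.

-0.042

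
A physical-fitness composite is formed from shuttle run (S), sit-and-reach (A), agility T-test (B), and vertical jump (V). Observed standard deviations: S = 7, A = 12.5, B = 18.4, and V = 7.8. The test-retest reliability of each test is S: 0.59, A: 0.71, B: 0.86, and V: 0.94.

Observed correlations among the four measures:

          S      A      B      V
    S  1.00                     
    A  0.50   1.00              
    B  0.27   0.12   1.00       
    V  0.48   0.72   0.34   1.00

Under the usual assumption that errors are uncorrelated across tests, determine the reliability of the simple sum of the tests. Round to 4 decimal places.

0.8948

Var(S+A+B+V) = 7² + 12.5² + 18.4² + 7.8² + 2·[7·12.5·0.50 + 7·18.4·0.27 + 7·7.8·0.48 + 12.5·18.4·0.12 + 12.5·7.8·0.72 + 18.4·7.8·0.34] = 604.65 + 502.662 = 1107.31.
Because errors are independent across components, Cov(Tᵢ,Tⱼ) = Cov(Xᵢ,Xⱼ); the off-diagonal part of the true-score variance is the same as above.
True-score variance = [7²·0.59 + 12.5²·0.71 + 18.4²·0.86 + 7.8²·0.94] + 502.662 = 488.199 + 502.662 = 990.86.
Reliability = 990.86 / 1107.31 = 0.8948.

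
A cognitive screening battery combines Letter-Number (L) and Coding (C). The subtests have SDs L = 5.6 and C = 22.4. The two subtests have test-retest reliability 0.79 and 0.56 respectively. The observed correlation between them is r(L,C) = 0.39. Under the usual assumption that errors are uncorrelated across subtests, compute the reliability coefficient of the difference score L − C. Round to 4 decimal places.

Var(L−C) = 5.6² + 22.4² − 2·5.6·22.4·0.39 = 533.12 − 97.8432 = 435.277.
Under uncorrelated errors the observed covariances equal the true-score covariances, so only the own-variance terms attenuate.
True-score variance = [5.6²·0.79 + 22.4²·0.56] − 97.8432 = 305.76 − 97.8432 = 207.917.
Reliability = 207.917 / 435.277 = 0.4777.

0.4777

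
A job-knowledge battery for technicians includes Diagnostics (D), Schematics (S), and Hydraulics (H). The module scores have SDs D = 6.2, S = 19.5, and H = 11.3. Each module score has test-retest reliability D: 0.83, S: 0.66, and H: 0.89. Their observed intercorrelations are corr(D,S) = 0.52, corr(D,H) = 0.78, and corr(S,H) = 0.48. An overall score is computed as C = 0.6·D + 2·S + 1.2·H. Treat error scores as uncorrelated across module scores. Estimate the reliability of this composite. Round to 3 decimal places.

0.780

Var(C) = 0.6²·6.2² + 2²·19.5² + 1.2²·11.3² + 2·[1.2·6.2·19.5·0.52 + 0.72·6.2·11.3·0.78 + 2.4·19.5·11.3·0.48] = 1718.71 + 737.261 = 2455.97.
Because errors are independent across components, Cov(Tᵢ,Tⱼ) = Cov(Xᵢ,Xⱼ); the off-diagonal part of the true-score variance is the same as above.
True-score variance = [0.6²·6.2²·0.83 + 2²·19.5²·0.66 + 1.2²·11.3²·0.89] + 737.261 = 1178.99 + 737.261 = 1916.25.
Reliability = 1916.25 / 2455.97 = 0.780.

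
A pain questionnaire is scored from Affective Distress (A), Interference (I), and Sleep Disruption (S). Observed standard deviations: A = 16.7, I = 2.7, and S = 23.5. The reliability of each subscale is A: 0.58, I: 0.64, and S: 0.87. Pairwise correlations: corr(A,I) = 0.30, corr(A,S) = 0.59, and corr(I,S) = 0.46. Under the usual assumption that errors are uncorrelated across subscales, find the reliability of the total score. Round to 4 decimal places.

0.8619

Var(A+I+S) = 16.7² + 2.7² + 23.5² + 2·[16.7·2.7·0.30 + 16.7·23.5·0.59 + 2.7·23.5·0.46] = 838.43 + 548.519 = 1386.95.
With uncorrelated errors the cross-covariances are all true-score covariance, so they carry over unchanged; only the diagonal terms shrink to ρᵢσᵢ².
True-score variance = [16.7²·0.58 + 2.7²·0.64 + 23.5²·0.87] + 548.519 = 646.879 + 548.519 = 1195.4.
Reliability = 1195.4 / 1386.95 = 0.8619.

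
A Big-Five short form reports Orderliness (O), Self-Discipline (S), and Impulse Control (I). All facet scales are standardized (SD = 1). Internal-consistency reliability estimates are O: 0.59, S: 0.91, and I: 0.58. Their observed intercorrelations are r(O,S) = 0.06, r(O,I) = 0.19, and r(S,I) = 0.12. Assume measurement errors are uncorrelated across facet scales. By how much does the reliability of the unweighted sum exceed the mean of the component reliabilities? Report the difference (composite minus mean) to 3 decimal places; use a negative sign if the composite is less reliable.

0.061

Var(sum) = 3 + 0.74 = 3.74; true-score variance = 2.08 + 0.74 = 2.82; composite reliability = 0.7540.
Mean component reliability = 0.6933.
Difference = 0.7540 − 0.6933 = 0.061.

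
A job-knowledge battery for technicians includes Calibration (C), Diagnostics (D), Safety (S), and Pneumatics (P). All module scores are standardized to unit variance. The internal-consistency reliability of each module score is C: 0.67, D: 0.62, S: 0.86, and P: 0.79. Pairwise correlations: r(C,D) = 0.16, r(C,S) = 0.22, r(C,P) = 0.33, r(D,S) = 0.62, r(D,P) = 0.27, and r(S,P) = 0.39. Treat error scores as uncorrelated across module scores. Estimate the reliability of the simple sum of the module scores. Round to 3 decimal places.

Var(C+D+S+P) = 4 + 2·[0.16 + 0.22 + 0.33 + 0.62 + 0.27 + 0.39] = 4 + 3.98 = 7.98.
Because errors are independent across components, Cov(Tᵢ,Tⱼ) = Cov(Xᵢ,Xⱼ); the off-diagonal part of the true-score variance is the same as above.
True-score variance = [0.67 + 0.62 + 0.86 + 0.79] + 3.98 = 2.94 + 3.98 = 6.92.
Reliability = 6.92 / 7.98 = 0.867.

0.867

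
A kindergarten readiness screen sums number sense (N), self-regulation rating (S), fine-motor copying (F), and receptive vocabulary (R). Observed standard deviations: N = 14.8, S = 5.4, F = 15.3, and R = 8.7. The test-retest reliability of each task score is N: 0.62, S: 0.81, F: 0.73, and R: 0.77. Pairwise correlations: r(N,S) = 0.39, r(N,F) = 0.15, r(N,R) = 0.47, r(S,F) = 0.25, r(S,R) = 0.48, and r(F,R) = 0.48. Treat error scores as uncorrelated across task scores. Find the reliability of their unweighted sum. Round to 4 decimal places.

Var(N+S+F+R) = 14.8² + 5.4² + 15.3² + 8.7² + 2·[14.8·5.4·0.39 + 14.8·15.3·0.15 + 14.8·8.7·0.47 + 5.4·15.3·0.25 + 5.4·8.7·0.48 + 15.3·8.7·0.48] = 557.98 + 465.5 = 1023.48.
Because errors are independent across components, Cov(Tᵢ,Tⱼ) = Cov(Xᵢ,Xⱼ); the off-diagonal part of the true-score variance is the same as above.
True-score variance = [14.8²·0.62 + 5.4²·0.81 + 15.3²·0.73 + 8.7²·0.77] + 465.5 = 388.591 + 465.5 = 854.092.
Reliability = 854.092 / 1023.48 = 0.8345.

0.8345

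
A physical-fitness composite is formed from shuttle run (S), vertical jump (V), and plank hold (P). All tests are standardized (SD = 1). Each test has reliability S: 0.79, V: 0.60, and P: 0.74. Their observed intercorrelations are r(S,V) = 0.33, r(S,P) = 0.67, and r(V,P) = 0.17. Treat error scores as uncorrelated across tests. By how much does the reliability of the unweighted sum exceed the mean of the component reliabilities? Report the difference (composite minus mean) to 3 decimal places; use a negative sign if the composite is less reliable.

Var(sum) = 3 + 2.34 = 5.34; true-score variance = 2.13 + 2.34 = 4.47; composite reliability = 0.8371.
Mean component reliability = 0.7100.
Difference = 0.8371 − 0.7100 = 0.127.

0.127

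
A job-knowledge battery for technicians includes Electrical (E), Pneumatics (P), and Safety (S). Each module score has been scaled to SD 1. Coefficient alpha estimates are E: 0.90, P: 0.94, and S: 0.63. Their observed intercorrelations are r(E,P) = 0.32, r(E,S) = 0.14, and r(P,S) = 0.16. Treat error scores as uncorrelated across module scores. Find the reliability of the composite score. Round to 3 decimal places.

Var(E+P+S) = 3 + 2·[0.32 + 0.14 + 0.16] = 3 + 1.24 = 4.24.
With uncorrelated errors the cross-covariances are all true-score covariance, so they carry over unchanged; only the diagonal terms shrink to ρᵢσᵢ².
True-score variance = [0.90 + 0.94 + 0.63] + 1.24 = 2.47 + 1.24 = 3.71.
Reliability = 3.71 / 4.24 = 0.875.

0.875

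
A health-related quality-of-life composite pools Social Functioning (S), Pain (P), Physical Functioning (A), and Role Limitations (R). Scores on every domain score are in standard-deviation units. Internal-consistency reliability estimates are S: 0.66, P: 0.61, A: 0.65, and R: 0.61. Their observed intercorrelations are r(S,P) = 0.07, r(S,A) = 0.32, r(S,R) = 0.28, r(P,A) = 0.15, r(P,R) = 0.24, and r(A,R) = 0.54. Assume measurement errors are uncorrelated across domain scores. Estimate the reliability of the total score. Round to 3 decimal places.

Var(S+P+A+R) = 4 + 2·[0.07 + 0.32 + 0.28 + 0.15 + 0.24 + 0.54] = 4 + 3.2 = 7.2.
With uncorrelated errors the cross-covariances are all true-score covariance, so they carry over unchanged; only the diagonal terms shrink to ρᵢσᵢ².
True-score variance = [0.66 + 0.61 + 0.65 + 0.61] + 3.2 = 2.53 + 3.2 = 5.73.
Reliability = 5.73 / 7.2 = 0.796.

0.796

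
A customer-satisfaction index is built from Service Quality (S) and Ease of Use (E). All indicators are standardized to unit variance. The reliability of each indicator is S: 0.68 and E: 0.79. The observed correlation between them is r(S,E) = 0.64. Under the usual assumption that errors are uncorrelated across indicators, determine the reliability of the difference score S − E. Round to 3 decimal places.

0.264

Var(S−E) = 1 + 1 − 2·0.64 = 2 − 1.28 = 0.72.
With uncorrelated errors the cross-covariances are all true-score covariance, so they carry over unchanged; only the diagonal terms shrink to ρᵢσᵢ².
True-score variance = [0.68 + 0.79] − 1.28 = 1.47 − 1.28 = 0.19.
Reliability = 0.19 / 0.72 = 0.264.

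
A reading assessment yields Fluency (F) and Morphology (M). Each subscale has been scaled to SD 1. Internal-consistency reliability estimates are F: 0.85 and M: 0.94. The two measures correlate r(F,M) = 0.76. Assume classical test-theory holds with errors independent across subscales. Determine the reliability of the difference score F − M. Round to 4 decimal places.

0.5625

Var(F−M) = 1 + 1 − 2·0.76 = 2 − 1.52 = 0.48.
Because errors are independent across components, Cov(Tᵢ,Tⱼ) = Cov(Xᵢ,Xⱼ); the off-diagonal part of the true-score variance is the same as above.
True-score variance = [0.85 + 0.94] − 1.52 = 1.79 − 1.52 = 0.27.
Reliability = 0.27 / 0.48 = 0.5625.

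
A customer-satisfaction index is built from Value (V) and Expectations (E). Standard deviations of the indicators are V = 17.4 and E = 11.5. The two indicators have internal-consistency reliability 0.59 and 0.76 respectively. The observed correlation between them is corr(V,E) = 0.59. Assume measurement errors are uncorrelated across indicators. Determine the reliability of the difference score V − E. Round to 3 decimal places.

Var(V−E) = 17.4² + 11.5² − 2·17.4·11.5·0.59 = 435.01 − 236.118 = 198.892.
With uncorrelated errors the cross-covariances are all true-score covariance, so they carry over unchanged; only the diagonal terms shrink to ρᵢσᵢ².
True-score variance = [17.4²·0.59 + 11.5²·0.76] − 236.118 = 279.138 − 236.118 = 43.0204.
Reliability = 43.0204 / 198.892 = 0.216.

0.216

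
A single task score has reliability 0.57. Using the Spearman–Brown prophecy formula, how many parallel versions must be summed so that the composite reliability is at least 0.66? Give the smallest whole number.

2

k ≥ ρ*(1−ρ₁)/(ρ₁(1−ρ*)) = 0.66·0.43 / (0.57·0.34) = 1.464.
Smallest integer k = 2.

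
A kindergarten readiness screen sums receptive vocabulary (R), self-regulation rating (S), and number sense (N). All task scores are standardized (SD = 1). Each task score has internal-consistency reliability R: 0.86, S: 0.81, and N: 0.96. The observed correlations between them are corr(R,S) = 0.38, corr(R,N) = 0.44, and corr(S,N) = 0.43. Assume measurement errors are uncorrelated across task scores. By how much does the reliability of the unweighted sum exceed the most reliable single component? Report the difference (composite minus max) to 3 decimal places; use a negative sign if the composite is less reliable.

Var(sum) = 3 + 2.5 = 5.5; true-score variance = 2.63 + 2.5 = 5.13; composite reliability = 0.9327.
Max component reliability = 0.9600.
Difference = 0.9327 − 0.9600 = -0.027.

-0.027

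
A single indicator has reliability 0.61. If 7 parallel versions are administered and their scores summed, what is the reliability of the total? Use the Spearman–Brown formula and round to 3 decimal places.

0.916

ρ_k = kρ / (1 + (k−1)ρ) = 7·0.61 / (1 + 6·0.61) = 4.270 / 4.660 = 0.916.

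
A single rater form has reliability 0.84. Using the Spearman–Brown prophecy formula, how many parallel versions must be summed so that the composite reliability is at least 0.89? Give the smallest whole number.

k ≥ ρ*(1−ρ₁)/(ρ₁(1−ρ*)) = 0.89·0.16 / (0.84·0.11) = 1.541.
Smallest integer k = 2.

2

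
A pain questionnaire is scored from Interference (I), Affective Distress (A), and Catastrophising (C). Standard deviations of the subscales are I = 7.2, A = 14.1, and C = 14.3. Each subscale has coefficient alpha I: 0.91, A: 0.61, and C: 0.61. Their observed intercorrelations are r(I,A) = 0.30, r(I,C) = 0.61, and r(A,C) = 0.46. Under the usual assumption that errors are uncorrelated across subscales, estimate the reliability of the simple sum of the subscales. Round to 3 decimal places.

0.804

Var(I+A+C) = 7.2² + 14.1² + 14.3² + 2·[7.2·14.1·0.30 + 7.2·14.3·0.61 + 14.1·14.3·0.46] = 455.14 + 372.023 = 827.163.
Under uncorrelated errors the observed covariances equal the true-score covariances, so only the own-variance terms attenuate.
True-score variance = [7.2²·0.91 + 14.1²·0.61 + 14.3²·0.61] + 372.023 = 293.187 + 372.023 = 665.21.
Reliability = 665.21 / 827.163 = 0.804.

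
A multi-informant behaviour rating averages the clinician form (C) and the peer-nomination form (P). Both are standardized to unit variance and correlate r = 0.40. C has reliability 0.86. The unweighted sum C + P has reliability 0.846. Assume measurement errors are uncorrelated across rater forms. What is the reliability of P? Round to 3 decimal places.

0.709

Var(C+P) = 2 + 2·0.40 = 2.800.
True-score variance = ρ_C + ρ_P + 2·0.40, so 0.846 = (0.86 + ρ_P + 0.80) / 2.800.
ρ_P = 0.846·2.800 − 0.86 − 0.80 = 0.709.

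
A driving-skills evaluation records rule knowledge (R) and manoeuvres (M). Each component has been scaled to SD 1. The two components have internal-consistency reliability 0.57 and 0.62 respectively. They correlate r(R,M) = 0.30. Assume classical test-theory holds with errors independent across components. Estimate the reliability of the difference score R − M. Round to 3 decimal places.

Var(R−M) = 1 + 1 − 2·0.30 = 2 − 0.6 = 1.4.
With uncorrelated errors the cross-covariances are all true-score covariance, so they carry over unchanged; only the diagonal terms shrink to ρᵢσᵢ².
True-score variance = [0.57 + 0.62] − 0.6 = 1.19 − 0.6 = 0.59.
Reliability = 0.59 / 1.4 = 0.421.

0.421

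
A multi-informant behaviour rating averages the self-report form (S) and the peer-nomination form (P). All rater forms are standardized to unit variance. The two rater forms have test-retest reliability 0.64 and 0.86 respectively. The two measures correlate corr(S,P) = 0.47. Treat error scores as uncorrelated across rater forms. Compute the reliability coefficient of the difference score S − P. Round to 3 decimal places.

Var(S−P) = 1 + 1 − 2·0.47 = 2 − 0.94 = 1.06.
Because errors are independent across components, Cov(Tᵢ,Tⱼ) = Cov(Xᵢ,Xⱼ); the off-diagonal part of the true-score variance is the same as above.
True-score variance = [0.64 + 0.86] − 0.94 = 1.5 − 0.94 = 0.56.
Reliability = 0.56 / 1.06 = 0.528.

0.528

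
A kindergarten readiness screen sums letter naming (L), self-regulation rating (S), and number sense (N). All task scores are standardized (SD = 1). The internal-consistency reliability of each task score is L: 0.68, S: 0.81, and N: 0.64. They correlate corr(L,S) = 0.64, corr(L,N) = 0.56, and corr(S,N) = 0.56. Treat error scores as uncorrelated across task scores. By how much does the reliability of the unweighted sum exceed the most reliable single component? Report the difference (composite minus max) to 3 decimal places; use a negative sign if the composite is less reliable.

Var(sum) = 3 + 3.52 = 6.52; true-score variance = 2.13 + 3.52 = 5.65; composite reliability = 0.8666.
Max component reliability = 0.8100.
Difference = 0.8666 − 0.8100 = 0.057.

0.057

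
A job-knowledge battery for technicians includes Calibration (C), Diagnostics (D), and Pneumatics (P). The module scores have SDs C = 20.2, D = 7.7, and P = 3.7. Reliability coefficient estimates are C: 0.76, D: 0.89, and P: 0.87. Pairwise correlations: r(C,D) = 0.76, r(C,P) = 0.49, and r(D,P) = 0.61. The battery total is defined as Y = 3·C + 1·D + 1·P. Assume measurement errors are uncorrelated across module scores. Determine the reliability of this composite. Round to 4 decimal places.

Var(Y) = 3²·20.2² + 7.7² + 3.7² + 2·[3·20.2·7.7·0.76 + 3·20.2·3.7·0.49 + 7.7·3.7·0.61] = 3745.34 + 963.756 = 4709.1.
Under uncorrelated errors the observed covariances equal the true-score covariances, so only the own-variance terms attenuate.
True-score variance = [3²·20.2²·0.76 + 7.7²·0.89 + 3.7²·0.87] + 963.756 = 2855.67 + 963.756 = 3819.43.
Reliability = 3819.43 / 4709.1 = 0.8111.

0.8111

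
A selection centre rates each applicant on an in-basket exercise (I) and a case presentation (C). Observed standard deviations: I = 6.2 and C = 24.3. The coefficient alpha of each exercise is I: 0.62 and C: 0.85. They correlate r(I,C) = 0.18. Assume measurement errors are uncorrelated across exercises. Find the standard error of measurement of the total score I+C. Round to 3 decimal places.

Var(total) = 628.93 + 54.2376 = 683.168.
True-score variance = 525.749 + 54.2376 = 579.987, so reliability = 0.8490.
Error variance = 683.168 − 579.987 = 103.181; SEM = √103.181 = 10.158.

10.158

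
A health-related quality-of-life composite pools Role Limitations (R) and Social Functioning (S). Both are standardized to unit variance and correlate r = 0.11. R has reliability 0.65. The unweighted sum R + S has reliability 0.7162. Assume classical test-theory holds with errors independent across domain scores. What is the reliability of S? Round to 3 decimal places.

0.720

Var(R+S) = 2 + 2·0.11 = 2.220.
True-score variance = ρ_R + ρ_S + 2·0.11, so 0.7162 = (0.65 + ρ_S + 0.22) / 2.220.
ρ_S = 0.7162·2.220 − 0.65 − 0.22 = 0.720.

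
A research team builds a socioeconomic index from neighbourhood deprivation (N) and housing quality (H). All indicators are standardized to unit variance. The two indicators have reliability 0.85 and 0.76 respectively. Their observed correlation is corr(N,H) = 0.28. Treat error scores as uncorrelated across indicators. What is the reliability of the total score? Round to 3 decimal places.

0.848

Var(N+H) = 2 + 2·[0.28] = 2 + 0.56 = 2.56.
With uncorrelated errors the cross-covariances are all true-score covariance, so they carry over unchanged; only the diagonal terms shrink to ρᵢσᵢ².
True-score variance = [0.85 + 0.76] + 0.56 = 1.61 + 0.56 = 2.17.
Reliability = 2.17 / 2.56 = 0.848.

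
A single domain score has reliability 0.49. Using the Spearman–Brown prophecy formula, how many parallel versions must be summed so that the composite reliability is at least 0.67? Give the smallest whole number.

k ≥ ρ*(1−ρ₁)/(ρ₁(1−ρ*)) = 0.67·0.51 / (0.49·0.33) = 2.113.
Smallest integer k = 3.

3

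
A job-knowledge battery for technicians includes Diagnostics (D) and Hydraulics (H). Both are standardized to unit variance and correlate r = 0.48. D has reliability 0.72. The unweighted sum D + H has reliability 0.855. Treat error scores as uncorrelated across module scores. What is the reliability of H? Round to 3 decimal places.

0.851

Var(D+H) = 2 + 2·0.48 = 2.960.
True-score variance = ρ_D + ρ_H + 2·0.48, so 0.855 = (0.72 + ρ_H + 0.96) / 2.960.
ρ_H = 0.855·2.960 − 0.72 − 0.96 = 0.851.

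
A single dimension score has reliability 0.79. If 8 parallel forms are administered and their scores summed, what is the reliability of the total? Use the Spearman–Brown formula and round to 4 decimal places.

ρ_k = kρ / (1 + (k−1)ρ) = 8·0.79 / (1 + 7·0.79) = 6.320 / 6.530 = 0.9678.

0.9678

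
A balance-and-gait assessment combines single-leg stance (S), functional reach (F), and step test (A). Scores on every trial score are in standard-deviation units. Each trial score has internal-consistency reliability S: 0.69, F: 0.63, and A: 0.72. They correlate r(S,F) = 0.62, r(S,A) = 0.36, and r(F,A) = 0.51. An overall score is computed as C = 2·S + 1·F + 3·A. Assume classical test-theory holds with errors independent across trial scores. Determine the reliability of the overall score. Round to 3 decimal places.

0.827

Var(C) = 2² + 1 + 3² + 2·[2·0.62 + 6·0.36 + 3·0.51] = 14 + 9.86 = 23.86.
Under uncorrelated errors the observed covariances equal the true-score covariances, so only the own-variance terms attenuate.
True-score variance = [2²·0.69 + 0.63 + 3²·0.72] + 9.86 = 9.87 + 9.86 = 19.73.
Reliability = 19.73 / 23.86 = 0.827.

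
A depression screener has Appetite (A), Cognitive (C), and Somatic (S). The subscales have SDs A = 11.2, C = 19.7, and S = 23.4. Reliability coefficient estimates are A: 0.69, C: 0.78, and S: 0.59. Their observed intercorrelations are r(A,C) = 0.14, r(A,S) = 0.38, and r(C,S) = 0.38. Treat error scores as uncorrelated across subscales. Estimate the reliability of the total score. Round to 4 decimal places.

0.7915

Var(A+C+S) = 11.2² + 19.7² + 23.4² + 2·[11.2·19.7·0.14 + 11.2·23.4·0.38 + 19.7·23.4·0.38] = 1061.09 + 611.305 = 1672.39.
Because errors are independent across components, Cov(Tᵢ,Tⱼ) = Cov(Xᵢ,Xⱼ); the off-diagonal part of the true-score variance is the same as above.
True-score variance = [11.2²·0.69 + 19.7²·0.78 + 23.4²·0.59] + 611.305 = 712.324 + 611.305 = 1323.63.
Reliability = 1323.63 / 1672.39 = 0.7915.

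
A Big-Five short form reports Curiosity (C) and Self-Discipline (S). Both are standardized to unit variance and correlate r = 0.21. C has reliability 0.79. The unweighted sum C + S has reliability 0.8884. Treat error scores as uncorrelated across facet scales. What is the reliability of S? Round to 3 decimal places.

0.940

Var(C+S) = 2 + 2·0.21 = 2.420.
True-score variance = ρ_C + ρ_S + 2·0.21, so 0.8884 = (0.79 + ρ_S + 0.42) / 2.420.
ρ_S = 0.8884·2.420 − 0.79 − 0.42 = 0.940.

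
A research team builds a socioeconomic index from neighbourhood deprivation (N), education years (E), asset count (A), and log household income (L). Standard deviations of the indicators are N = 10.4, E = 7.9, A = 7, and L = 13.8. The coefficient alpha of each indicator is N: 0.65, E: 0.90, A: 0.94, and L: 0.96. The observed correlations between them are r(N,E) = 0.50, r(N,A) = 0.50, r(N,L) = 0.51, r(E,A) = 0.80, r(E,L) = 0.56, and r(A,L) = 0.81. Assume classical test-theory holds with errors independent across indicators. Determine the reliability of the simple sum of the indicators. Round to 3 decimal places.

Var(N+E+A+L) = 10.4² + 7.9² + 7² + 13.8² + 2·[10.4·7.9·0.50 + 10.4·7·0.50 + 10.4·13.8·0.51 + 7.9·7·0.80 + 7.9·13.8·0.56 + 7·13.8·0.81] = 410.01 + 668.425 = 1078.43.
Because errors are independent across components, Cov(Tᵢ,Tⱼ) = Cov(Xᵢ,Xⱼ); the off-diagonal part of the true-score variance is the same as above.
True-score variance = [10.4²·0.65 + 7.9²·0.90 + 7²·0.94 + 13.8²·0.96] + 668.425 = 355.355 + 668.425 = 1023.78.
Reliability = 1023.78 / 1078.43 = 0.949.

0.949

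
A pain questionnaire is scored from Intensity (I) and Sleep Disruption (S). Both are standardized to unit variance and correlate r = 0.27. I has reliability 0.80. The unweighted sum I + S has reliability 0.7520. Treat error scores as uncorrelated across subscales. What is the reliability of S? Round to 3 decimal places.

Var(I+S) = 2 + 2·0.27 = 2.540.
True-score variance = ρ_I + ρ_S + 2·0.27, so 0.7520 = (0.80 + ρ_S + 0.54) / 2.540.
ρ_S = 0.7520·2.540 − 0.80 − 0.54 = 0.570.

0.570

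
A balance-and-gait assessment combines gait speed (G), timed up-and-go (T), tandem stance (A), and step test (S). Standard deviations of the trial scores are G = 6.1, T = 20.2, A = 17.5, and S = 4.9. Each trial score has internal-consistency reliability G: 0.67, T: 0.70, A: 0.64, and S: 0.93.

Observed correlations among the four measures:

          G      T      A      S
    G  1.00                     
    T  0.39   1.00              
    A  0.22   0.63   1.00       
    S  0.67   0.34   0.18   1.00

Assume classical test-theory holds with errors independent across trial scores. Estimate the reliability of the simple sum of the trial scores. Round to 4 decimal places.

0.8358

Var(G+T+A+S) = 6.1² + 20.2² + 17.5² + 4.9² + 2·[6.1·20.2·0.39 + 6.1·17.5·0.22 + 6.1·4.9·0.67 + 20.2·17.5·0.63 + 20.2·4.9·0.34 + 17.5·4.9·0.18] = 775.51 + 726.721 = 1502.23.
With uncorrelated errors the cross-covariances are all true-score covariance, so they carry over unchanged; only the diagonal terms shrink to ρᵢσᵢ².
True-score variance = [6.1²·0.67 + 20.2²·0.70 + 17.5²·0.64 + 4.9²·0.93] + 726.721 = 528.888 + 726.721 = 1255.61.
Reliability = 1255.61 / 1502.23 = 0.8358.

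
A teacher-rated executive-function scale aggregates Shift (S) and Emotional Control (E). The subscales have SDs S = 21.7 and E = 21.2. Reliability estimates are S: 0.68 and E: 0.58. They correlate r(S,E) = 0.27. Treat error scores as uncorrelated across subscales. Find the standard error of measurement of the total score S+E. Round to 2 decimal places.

Var(total) = 920.33 + 248.422 = 1168.75.
True-score variance = 580.88 + 248.422 = 829.302, so reliability = 0.7096.
Error variance = 1168.75 − 829.302 = 339.45; SEM = √339.45 = 18.42.

18.42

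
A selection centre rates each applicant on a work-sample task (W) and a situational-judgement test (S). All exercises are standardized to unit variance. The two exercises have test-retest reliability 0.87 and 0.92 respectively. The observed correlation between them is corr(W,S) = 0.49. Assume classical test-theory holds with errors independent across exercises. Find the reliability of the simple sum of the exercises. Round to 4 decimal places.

0.9295

Var(W+S) = 2 + 2·[0.49] = 2 + 0.98 = 2.98.
With uncorrelated errors the cross-covariances are all true-score covariance, so they carry over unchanged; only the diagonal terms shrink to ρᵢσᵢ².
True-score variance = [0.87 + 0.92] + 0.98 = 1.79 + 0.98 = 2.77.
Reliability = 2.77 / 2.98 = 0.9295.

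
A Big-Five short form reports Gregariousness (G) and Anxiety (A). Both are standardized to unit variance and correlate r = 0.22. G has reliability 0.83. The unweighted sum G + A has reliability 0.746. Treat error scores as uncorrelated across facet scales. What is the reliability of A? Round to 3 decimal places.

Var(G+A) = 2 + 2·0.22 = 2.440.
True-score variance = ρ_G + ρ_A + 2·0.22, so 0.746 = (0.83 + ρ_A + 0.44) / 2.440.
ρ_A = 0.746·2.440 − 0.83 − 0.44 = 0.550.

0.550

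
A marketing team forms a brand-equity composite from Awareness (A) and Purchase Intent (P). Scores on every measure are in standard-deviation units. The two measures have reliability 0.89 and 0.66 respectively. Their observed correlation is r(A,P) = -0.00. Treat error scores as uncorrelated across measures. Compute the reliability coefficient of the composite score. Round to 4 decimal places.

Var(A+P) = 2 + 2·[-0.00] = 2 + 0 = 2.
With uncorrelated errors the cross-covariances are all true-score covariance, so they carry over unchanged; only the diagonal terms shrink to ρᵢσᵢ².
True-score variance = [0.89 + 0.66] + 0 = 1.55 + 0 = 1.55.
Reliability = 1.55 / 2 = 0.7750.

0.7750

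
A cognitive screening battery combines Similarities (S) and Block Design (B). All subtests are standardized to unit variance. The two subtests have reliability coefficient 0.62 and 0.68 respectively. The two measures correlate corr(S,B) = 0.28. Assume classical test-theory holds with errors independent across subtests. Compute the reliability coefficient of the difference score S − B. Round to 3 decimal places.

Var(S−B) = 1 + 1 − 2·0.28 = 2 − 0.56 = 1.44.
With uncorrelated errors the cross-covariances are all true-score covariance, so they carry over unchanged; only the diagonal terms shrink to ρᵢσᵢ².
True-score variance = [0.62 + 0.68] − 0.56 = 1.3 − 0.56 = 0.74.
Reliability = 0.74 / 1.44 = 0.514.

0.514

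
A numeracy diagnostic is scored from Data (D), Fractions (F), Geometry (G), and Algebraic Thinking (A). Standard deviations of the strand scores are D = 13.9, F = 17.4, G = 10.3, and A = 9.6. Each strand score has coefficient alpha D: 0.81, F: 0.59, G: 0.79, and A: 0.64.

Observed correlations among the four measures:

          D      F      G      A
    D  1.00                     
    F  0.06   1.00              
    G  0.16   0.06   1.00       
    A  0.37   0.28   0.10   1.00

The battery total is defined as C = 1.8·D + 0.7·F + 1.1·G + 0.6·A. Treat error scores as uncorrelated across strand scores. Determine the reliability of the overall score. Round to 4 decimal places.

0.8235

Var(C) = 1.8²·13.9² + 0.7²·17.4² + 1.1²·10.3² + 0.6²·9.6² + 2·[1.26·13.9·17.4·0.06 + 1.98·13.9·10.3·0.16 + 1.08·13.9·9.6·0.37 + 0.77·17.4·10.3·0.06 + 0.42·17.4·9.6·0.28 + 0.66·10.3·9.6·0.10] = 935.899 + 302.827 = 1238.73.
Under uncorrelated errors the observed covariances equal the true-score covariances, so only the own-variance terms attenuate.
True-score variance = [1.8²·13.9²·0.81 + 0.7²·17.4²·0.59 + 1.1²·10.3²·0.79 + 0.6²·9.6²·0.64] + 302.827 = 717.233 + 302.827 = 1020.06.
Reliability = 1020.06 / 1238.73 = 0.8235.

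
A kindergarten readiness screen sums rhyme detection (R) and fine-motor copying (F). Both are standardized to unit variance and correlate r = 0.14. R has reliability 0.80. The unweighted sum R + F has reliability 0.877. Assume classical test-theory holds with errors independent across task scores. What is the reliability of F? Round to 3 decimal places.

0.920

Var(R+F) = 2 + 2·0.14 = 2.280.
True-score variance = ρ_R + ρ_F + 2·0.14, so 0.877 = (0.80 + ρ_F + 0.28) / 2.280.
ρ_F = 0.877·2.280 − 0.80 − 0.28 = 0.920.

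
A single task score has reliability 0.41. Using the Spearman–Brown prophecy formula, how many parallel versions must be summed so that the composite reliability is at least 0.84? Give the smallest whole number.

k ≥ ρ*(1−ρ₁)/(ρ₁(1−ρ*)) = 0.84·0.59 / (0.41·0.16) = 7.555.
Smallest integer k = 8.

8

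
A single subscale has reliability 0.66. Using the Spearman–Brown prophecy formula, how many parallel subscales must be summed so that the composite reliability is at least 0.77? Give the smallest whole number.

k ≥ ρ*(1−ρ₁)/(ρ₁(1−ρ*)) = 0.77·0.34 / (0.66·0.23) = 1.725.
Smallest integer k = 2.

2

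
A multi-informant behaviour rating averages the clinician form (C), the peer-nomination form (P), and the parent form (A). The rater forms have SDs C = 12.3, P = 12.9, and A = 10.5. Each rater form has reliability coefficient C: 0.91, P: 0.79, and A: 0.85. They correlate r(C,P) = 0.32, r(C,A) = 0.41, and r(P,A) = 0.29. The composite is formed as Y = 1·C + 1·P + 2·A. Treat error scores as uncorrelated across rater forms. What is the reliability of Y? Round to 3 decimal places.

0.907

Var(Y) = 12.3² + 12.9² + 2²·10.5² + 2·[12.3·12.9·0.32 + 2·12.3·10.5·0.41 + 2·12.9·10.5·0.29] = 758.7 + 470.477 = 1229.18.
With uncorrelated errors the cross-covariances are all true-score covariance, so they carry over unchanged; only the diagonal terms shrink to ρᵢσᵢ².
True-score variance = [12.3²·0.91 + 12.9²·0.79 + 2²·10.5²·0.85] + 470.477 = 643.988 + 470.477 = 1114.46.
Reliability = 1114.46 / 1229.18 = 0.907.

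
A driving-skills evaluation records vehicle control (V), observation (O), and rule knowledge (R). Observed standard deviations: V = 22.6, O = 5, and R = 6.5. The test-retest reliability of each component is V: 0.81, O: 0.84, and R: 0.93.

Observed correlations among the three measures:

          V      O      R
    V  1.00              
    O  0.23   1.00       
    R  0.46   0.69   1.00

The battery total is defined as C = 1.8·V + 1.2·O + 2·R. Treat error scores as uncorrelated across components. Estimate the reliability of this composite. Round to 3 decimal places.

Var(C) = 1.8²·22.6² + 1.2²·5² + 2²·6.5² + 2·[2.16·22.6·5·0.23 + 3.6·22.6·6.5·0.46 + 2.4·5·6.5·0.69] = 1859.86 + 706.45 = 2566.31.
Because errors are independent across components, Cov(Tᵢ,Tⱼ) = Cov(Xᵢ,Xⱼ); the off-diagonal part of the true-score variance is the same as above.
True-score variance = [1.8²·22.6²·0.81 + 1.2²·5²·0.84 + 2²·6.5²·0.93] + 706.45 = 1527.85 + 706.45 = 2234.3.
Reliability = 2234.3 / 2566.31 = 0.871.

0.871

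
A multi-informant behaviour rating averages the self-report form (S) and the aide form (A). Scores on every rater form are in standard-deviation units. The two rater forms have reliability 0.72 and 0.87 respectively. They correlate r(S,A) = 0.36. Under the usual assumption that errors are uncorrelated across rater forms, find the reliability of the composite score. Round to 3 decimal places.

Var(S+A) = 2 + 2·[0.36] = 2 + 0.72 = 2.72.
Under uncorrelated errors the observed covariances equal the true-score covariances, so only the own-variance terms attenuate.
True-score variance = [0.72 + 0.87] + 0.72 = 1.59 + 0.72 = 2.31.
Reliability = 2.31 / 2.72 = 0.849.

0.849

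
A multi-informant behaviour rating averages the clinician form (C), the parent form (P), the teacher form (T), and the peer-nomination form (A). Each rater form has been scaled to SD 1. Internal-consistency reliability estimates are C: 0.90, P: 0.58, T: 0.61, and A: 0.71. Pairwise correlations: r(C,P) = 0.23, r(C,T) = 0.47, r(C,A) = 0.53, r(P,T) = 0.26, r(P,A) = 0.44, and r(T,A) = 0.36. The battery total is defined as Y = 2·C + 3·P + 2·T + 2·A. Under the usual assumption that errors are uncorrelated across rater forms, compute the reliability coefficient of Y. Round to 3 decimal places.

Var(Y) = 2² + 3² + 2² + 2² + 2·[6·0.23 + 4·0.47 + 4·0.53 + 6·0.26 + 6·0.44 + 4·0.36] = 21 + 22.04 = 43.04.
Because errors are independent across components, Cov(Tᵢ,Tⱼ) = Cov(Xᵢ,Xⱼ); the off-diagonal part of the true-score variance is the same as above.
True-score variance = [2²·0.90 + 3²·0.58 + 2²·0.61 + 2²·0.71] + 22.04 = 14.1 + 22.04 = 36.14.
Reliability = 36.14 / 43.04 = 0.840.

0.840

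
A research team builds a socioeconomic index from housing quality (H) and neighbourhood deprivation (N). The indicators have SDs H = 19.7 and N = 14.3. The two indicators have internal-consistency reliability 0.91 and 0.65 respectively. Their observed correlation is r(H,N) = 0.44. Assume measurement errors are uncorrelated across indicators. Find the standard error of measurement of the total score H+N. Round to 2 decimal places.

10.32

Var(total) = 592.58 + 247.905 = 840.485.
True-score variance = 486.08 + 247.905 = 733.985, so reliability = 0.8733.
Error variance = 840.485 − 733.985 = 106.5; SEM = √106.5 = 10.32.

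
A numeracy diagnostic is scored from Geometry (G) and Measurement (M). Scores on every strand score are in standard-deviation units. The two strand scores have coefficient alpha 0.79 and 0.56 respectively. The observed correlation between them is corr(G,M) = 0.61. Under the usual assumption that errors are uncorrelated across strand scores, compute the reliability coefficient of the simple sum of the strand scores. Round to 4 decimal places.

Var(G+M) = 2 + 2·[0.61] = 2 + 1.22 = 3.22.
Under uncorrelated errors the observed covariances equal the true-score covariances, so only the own-variance terms attenuate.
True-score variance = [0.79 + 0.56] + 1.22 = 1.35 + 1.22 = 2.57.
Reliability = 2.57 / 3.22 = 0.7981.

0.7981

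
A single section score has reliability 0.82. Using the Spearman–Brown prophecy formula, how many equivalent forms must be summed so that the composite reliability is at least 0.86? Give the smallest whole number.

k ≥ ρ*(1−ρ₁)/(ρ₁(1−ρ*)) = 0.86·0.18 / (0.82·0.14) = 1.348.
Smallest integer k = 2.

2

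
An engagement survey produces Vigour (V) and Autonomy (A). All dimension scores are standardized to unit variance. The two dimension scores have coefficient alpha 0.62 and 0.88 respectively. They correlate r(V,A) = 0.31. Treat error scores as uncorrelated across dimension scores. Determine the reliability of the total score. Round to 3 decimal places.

0.809

Var(V+A) = 2 + 2·[0.31] = 2 + 0.62 = 2.62.
Because errors are independent across components, Cov(Tᵢ,Tⱼ) = Cov(Xᵢ,Xⱼ); the off-diagonal part of the true-score variance is the same as above.
True-score variance = [0.62 + 0.88] + 0.62 = 1.5 + 0.62 = 2.12.
Reliability = 2.12 / 2.62 = 0.809.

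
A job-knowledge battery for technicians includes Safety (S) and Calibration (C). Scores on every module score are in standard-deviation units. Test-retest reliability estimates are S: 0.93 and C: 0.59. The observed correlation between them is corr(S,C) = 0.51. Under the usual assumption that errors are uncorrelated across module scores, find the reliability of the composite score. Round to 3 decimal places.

0.841

Var(S+C) = 2 + 2·[0.51] = 2 + 1.02 = 3.02.
Because errors are independent across components, Cov(Tᵢ,Tⱼ) = Cov(Xᵢ,Xⱼ); the off-diagonal part of the true-score variance is the same as above.
True-score variance = [0.93 + 0.59] + 1.02 = 1.52 + 1.02 = 2.54.
Reliability = 2.54 / 3.02 = 0.841.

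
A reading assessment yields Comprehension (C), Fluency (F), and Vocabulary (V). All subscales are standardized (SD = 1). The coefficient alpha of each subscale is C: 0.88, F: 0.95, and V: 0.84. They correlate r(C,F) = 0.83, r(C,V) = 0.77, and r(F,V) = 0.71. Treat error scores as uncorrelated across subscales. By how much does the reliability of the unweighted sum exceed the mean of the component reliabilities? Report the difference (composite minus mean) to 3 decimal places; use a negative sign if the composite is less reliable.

0.067

Var(sum) = 3 + 4.62 = 7.62; true-score variance = 2.67 + 4.62 = 7.29; composite reliability = 0.9567.
Mean component reliability = 0.8900.
Difference = 0.9567 − 0.8900 = 0.067.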